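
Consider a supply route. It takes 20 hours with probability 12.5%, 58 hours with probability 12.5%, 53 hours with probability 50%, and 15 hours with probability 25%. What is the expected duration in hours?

40 hours

EV = 0.125 × 20 + 0.125 × 58 + 0.5 × 53 + 0.25 × 15 = 2.5 + 7.25 + 26.5 + 3.75 = 40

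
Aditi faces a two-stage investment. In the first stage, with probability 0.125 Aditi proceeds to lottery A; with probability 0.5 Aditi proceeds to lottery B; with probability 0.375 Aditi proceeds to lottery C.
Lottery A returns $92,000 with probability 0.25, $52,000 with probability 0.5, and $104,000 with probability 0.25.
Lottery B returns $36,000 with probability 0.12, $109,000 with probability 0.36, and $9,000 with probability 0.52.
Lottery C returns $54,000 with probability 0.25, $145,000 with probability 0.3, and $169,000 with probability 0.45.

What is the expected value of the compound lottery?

EV(A) = 0.25 × 92000 + 0.5 × 52000 + 0.25 × 104000 = 23000 + 26000 + 26000 = 75000
EV(B) = 0.12 × 36000 + 0.36 × 109000 + 0.52 × 9000 = 4320 + 39240 + 4680 = 48240
EV(C) = 0.25 × 54000 + 0.3 × 145000 + 0.45 × 169000 = 13500 + 43500 + 76050 = 133050
Overall = 0.125 × 75000 + 0.5 × 48240 + 0.375 × 133050 = 9375 + 24120 + 49893.75 = 83388.75

$83,388.75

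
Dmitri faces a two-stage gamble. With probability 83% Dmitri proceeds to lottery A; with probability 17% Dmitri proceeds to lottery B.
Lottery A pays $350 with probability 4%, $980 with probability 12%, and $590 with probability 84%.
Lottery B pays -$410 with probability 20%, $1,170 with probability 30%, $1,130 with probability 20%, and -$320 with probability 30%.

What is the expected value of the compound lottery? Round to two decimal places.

EV(A) = 0.04 × 350 + 0.12 × 980 + 0.84 × 590 = 14 + 117.6 + 495.6 = 627.2
EV(B) = 0.2 × (-410) + 0.3 × 1170 + 0.2 × 1130 + 0.3 × (-320) = -82 + 351 + 226 − 96 = 399
Overall = 0.83 × 627.2 + 0.17 × 399 = 520.576 + 67.83 = 588.406

$588.41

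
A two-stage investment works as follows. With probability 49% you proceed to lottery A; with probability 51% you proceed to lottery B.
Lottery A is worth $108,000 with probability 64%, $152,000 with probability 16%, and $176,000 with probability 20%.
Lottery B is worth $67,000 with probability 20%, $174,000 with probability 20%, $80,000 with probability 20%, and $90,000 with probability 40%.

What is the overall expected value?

$114,135.60

EV(A) = 0.64 × 108000 + 0.16 × 152000 + 0.2 × 176000 = 69120 + 24320 + 35200 = 128640
EV(B) = 0.2 × 67000 + 0.2 × 174000 + 0.2 × 80000 + 0.4 × 90000 = 13400 + 34800 + 16000 + 36000 = 100200
Overall = 0.49 × 128640 + 0.51 × 100200 = 63033.6 + 51102 = 114135.6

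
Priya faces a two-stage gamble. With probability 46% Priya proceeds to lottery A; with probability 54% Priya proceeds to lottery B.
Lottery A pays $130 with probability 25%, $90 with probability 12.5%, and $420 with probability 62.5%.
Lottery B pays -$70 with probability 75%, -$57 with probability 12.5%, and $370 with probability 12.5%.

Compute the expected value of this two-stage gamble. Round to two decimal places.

$133.65

EV(A) = 0.25 × 130 + 0.125 × 90 + 0.625 × 420 = 32.5 + 11.25 + 262.5 = 306.25
EV(B) = 0.75 × (-70) + 0.125 × (-57) + 0.125 × 370 = -52.5 − 7.125 + 46.25 = -13.375
Overall = 0.46 × 306.25 + 0.54 × (-13.375) = 140.875 − 7.2225 = 133.6525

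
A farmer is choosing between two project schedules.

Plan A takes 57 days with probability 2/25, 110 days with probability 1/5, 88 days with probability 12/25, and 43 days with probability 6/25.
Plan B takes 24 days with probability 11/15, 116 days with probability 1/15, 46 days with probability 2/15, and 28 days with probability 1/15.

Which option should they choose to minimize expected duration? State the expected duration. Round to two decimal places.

Plan B (33.33 days)

Plan A = 2/25 × 57 + 1/5 × 110 + 12/25 × 88 + 6/25 × 43 = 4.56 + 22 + 42.24 + 10.32 = 79.12
Plan B = 11/15 × 24 + 1/15 × 116 + 2/15 × 46 + 1/15 × 28 = 17.6 + 7.7333 + 6.1333 + 1.8667 = 33.3333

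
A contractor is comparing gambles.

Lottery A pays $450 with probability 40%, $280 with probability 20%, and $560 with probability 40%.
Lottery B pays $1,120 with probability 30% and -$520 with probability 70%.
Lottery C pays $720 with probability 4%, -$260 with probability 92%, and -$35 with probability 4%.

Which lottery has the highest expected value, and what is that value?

Lottery A = 0.4 × 450 + 0.2 × 280 + 0.4 × 560 = 180 + 56 + 224 = 460
Lottery B = 0.3 × 1120 + 0.7 × (-520) = 336 − 364 = -28
Lottery C = 0.04 × 720 + 0.92 × (-260) + 0.04 × (-35) = 28.8 − 239.2 − 1.4 = -211.8

Lottery A ($460)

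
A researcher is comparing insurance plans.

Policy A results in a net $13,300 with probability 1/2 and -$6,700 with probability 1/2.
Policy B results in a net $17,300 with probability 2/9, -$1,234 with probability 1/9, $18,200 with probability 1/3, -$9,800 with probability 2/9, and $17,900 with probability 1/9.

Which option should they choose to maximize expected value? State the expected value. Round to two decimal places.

Policy A = 1/2 × 13300 + 1/2 × (-6700) = 6650 − 3350 = 3300
Policy B = 2/9 × 17300 + 1/9 × (-1234) + 1/3 × 18200 + 2/9 × (-9800) + 1/9 × 17900 = 3844.4444 − 137.1111 + 6066.6667 − 2177.7778 + 1988.8889 = 9585.1111

Policy B ($9,585.11)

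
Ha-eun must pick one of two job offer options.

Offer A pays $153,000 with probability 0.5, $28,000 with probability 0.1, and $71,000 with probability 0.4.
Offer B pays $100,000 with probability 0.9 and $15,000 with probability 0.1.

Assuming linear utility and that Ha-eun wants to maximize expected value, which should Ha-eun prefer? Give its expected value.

Offer A ($107,700)

Offer A = 0.5 × 153000 + 0.1 × 28000 + 0.4 × 71000 = 76500 + 2800 + 28400 = 107700
Offer B = 0.9 × 100000 + 0.1 × 15000 = 90000 + 1500 = 91500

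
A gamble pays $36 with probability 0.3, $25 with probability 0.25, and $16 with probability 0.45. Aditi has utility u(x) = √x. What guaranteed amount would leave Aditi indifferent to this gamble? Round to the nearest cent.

E[u] = 0.3·√36 + 0.25·√25 + 0.45·√16 = 0.3·6 + 0.25·5 + 0.45·4 = 4.85
CE = (4.85)² = 23.5225

$23.52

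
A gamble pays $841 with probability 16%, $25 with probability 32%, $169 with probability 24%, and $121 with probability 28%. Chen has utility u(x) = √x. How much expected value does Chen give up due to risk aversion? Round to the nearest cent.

$62.25

E[u] = 0.16·√841 + 0.32·√25 + 0.24·√169 + 0.28·√121 = 0.16·29 + 0.32·5 + 0.24·13 + 0.28·11 = 12.44
CE = (12.44)² = 154.7536
Risk premium = EV − CE = 217 − 154.7536 = 62.2464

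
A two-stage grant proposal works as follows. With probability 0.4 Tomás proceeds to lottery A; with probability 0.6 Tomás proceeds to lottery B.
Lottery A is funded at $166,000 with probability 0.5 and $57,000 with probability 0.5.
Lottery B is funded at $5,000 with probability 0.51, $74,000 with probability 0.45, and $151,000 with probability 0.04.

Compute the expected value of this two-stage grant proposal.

EV(A) = 0.5 × 166000 + 0.5 × 57000 = 83000 + 28500 = 111500
EV(B) = 0.51 × 5000 + 0.45 × 74000 + 0.04 × 151000 = 2550 + 33300 + 6040 = 41890
Overall = 0.4 × 111500 + 0.6 × 41890 = 44600 + 25134 = 69734

$69,734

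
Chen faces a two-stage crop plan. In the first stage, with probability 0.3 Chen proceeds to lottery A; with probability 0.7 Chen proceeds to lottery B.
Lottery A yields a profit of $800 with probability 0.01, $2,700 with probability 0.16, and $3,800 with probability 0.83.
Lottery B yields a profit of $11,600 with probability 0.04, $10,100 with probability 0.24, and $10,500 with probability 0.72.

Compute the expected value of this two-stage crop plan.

EV(A) = 0.01 × 800 + 0.16 × 2700 + 0.83 × 3800 = 8 + 432 + 3154 = 3594
EV(B) = 0.04 × 11600 + 0.24 × 10100 + 0.72 × 10500 = 464 + 2424 + 7560 = 10448
Overall = 0.3 × 3594 + 0.7 × 10448 = 1078.2 + 7313.6 = 8391.8

$8,391.80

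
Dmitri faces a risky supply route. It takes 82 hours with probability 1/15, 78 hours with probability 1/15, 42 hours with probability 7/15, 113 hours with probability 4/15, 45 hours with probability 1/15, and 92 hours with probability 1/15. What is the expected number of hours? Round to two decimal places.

69.53 hours

EV = 1/15 × 82 + 1/15 × 78 + 7/15 × 42 + 4/15 × 113 + 1/15 × 45 + 1/15 × 92 = 5.4667 + 5.2 + 19.6 + 30.1333 + 3 + 6.1333 = 69.5333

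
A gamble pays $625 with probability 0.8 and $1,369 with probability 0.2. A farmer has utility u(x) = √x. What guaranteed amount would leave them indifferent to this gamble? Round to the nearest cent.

E[u] = 0.8·√625 + 0.2·√1369 = 0.8·25 + 0.2·37 = 27.4
CE = (27.4)² = 750.76

$750.76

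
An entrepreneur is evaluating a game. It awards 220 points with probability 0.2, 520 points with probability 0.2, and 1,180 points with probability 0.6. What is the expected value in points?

EV = 0.2 × 220 + 0.2 × 520 + 0.6 × 1180 = 44 + 104 + 708 = 856

856 points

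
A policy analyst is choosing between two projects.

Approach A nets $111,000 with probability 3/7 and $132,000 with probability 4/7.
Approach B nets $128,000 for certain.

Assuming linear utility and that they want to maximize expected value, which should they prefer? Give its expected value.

Approach A = 3/7 × 111000 + 4/7 × 132000 = 47571.4286 + 75428.5714 = 123000
Approach B: 128000 (certain)

Approach B ($128,000)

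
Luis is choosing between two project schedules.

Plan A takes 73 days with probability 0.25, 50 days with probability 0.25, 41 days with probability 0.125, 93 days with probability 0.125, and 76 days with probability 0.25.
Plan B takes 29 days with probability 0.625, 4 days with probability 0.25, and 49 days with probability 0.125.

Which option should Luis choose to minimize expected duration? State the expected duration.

Plan B (25.25 days)

Plan A = 0.25 × 73 + 0.25 × 50 + 0.125 × 41 + 0.125 × 93 + 0.25 × 76 = 18.25 + 12.5 + 5.125 + 11.625 + 19 = 66.5
Plan B = 0.625 × 29 + 0.25 × 4 + 0.125 × 49 = 18.125 + 1 + 6.125 = 25.25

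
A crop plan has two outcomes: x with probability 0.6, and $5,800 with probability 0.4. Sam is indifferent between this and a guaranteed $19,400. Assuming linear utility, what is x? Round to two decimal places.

0.6·x + 0.4·5800 = 19400
0.6·x = 19400 − 2320 = 17080
x = 17080 / 0.6 = 28466.6667

x = $28,466.67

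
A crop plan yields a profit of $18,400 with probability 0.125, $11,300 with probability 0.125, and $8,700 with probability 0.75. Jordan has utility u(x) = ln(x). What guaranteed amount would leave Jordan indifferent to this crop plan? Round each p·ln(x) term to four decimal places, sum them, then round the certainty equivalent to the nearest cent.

E[u] = 0.125·ln(18400) + 0.125·ln(11300) + 0.75·ln(8700) = 1.2275 + 1.1666 + 6.8033 = 9.1974
CE = e^9.1974 ≈ 9871.43

$9,871.43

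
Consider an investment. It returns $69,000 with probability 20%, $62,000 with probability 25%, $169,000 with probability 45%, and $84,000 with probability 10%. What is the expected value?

EV = 0.2 × 69000 + 0.25 × 62000 + 0.45 × 169000 + 0.1 × 84000 = 13800 + 15500 + 76050 + 8400 = 113750

$113,750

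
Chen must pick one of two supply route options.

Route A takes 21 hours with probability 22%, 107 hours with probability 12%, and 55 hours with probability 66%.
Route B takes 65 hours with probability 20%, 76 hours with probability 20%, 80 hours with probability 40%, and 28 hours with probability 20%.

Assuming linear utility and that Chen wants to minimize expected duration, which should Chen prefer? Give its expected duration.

Route A (53.76 hours)

Route A = 0.22 × 21 + 0.12 × 107 + 0.66 × 55 = 4.62 + 12.84 + 36.3 = 53.76
Route B = 0.2 × 65 + 0.2 × 76 + 0.4 × 80 + 0.2 × 28 = 13 + 15.2 + 32 + 5.6 = 65.8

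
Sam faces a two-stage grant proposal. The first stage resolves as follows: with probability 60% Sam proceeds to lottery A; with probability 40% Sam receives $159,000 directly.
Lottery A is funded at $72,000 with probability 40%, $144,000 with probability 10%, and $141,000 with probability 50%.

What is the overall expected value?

$131,820

EV(A) = 0.4 × 72000 + 0.1 × 144000 + 0.5 × 141000 = 28800 + 14400 + 70500 = 113700
Branch B: 159000 (certain)
Overall = 0.6 × 113700 + 0.4 × 159000 = 68220 + 63600 = 131820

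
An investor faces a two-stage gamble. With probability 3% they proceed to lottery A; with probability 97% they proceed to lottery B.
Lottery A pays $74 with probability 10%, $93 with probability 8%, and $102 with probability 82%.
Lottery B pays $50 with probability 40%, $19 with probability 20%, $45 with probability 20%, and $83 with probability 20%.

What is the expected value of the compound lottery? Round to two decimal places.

EV(A) = 0.1 × 74 + 0.08 × 93 + 0.82 × 102 = 7.4 + 7.44 + 83.64 = 98.48
EV(B) = 0.4 × 50 + 0.2 × 19 + 0.2 × 45 + 0.2 × 83 = 20 + 3.8 + 9 + 16.6 = 49.4
Overall = 0.03 × 98.48 + 0.97 × 49.4 = 2.9544 + 47.918 = 50.8724

$50.87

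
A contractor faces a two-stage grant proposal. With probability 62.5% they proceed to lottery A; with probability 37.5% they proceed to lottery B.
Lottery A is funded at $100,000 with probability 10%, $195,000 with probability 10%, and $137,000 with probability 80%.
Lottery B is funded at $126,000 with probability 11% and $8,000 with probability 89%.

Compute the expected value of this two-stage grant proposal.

EV(A) = 0.1 × 100000 + 0.1 × 195000 + 0.8 × 137000 = 10000 + 19500 + 109600 = 139100
EV(B) = 0.11 × 126000 + 0.89 × 8000 = 13860 + 7120 = 20980
Overall = 0.625 × 139100 + 0.375 × 20980 = 86937.5 + 7867.5 = 94805

$94,805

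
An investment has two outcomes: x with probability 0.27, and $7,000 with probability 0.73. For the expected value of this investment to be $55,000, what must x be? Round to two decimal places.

x = $184,777.78

0.27·x + 0.73·7000 = 55000
0.27·x = 55000 − 5110 = 49890
x = 49890 / 0.27 = 184777.7778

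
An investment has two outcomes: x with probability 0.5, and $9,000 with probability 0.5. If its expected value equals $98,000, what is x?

0.5·x + 0.5·9000 = 98000
0.5·x = 98000 − 4500 = 93500
x = 93500 / 0.5 = 187000

x = $187,000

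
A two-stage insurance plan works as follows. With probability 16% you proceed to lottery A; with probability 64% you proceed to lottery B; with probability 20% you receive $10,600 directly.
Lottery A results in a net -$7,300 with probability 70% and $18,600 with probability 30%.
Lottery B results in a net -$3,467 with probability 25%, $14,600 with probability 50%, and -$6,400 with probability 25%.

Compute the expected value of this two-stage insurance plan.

EV(A) = 0.7 × (-7300) + 0.3 × 18600 = -5110 + 5580 = 470
EV(B) = 0.25 × (-3467) + 0.5 × 14600 + 0.25 × (-6400) = -866.75 + 7300 − 1600 = 4833.25
Branch C: 10600 (certain)
Overall = 0.16 × 470 + 0.64 × 4833.25 + 0.2 × 10600 = 75.2 + 3093.28 + 2120 = 5288.48

$5,288.48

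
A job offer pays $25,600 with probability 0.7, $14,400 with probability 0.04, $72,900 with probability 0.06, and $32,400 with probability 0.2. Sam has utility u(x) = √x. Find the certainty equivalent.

$28,561

E[u] = 0.7·√25600 + 0.04·√14400 + 0.06·√72900 + 0.2·√32400 = 0.7·160 + 0.04·120 + 0.06·270 + 0.2·180 = 169
CE = (169)² = 28561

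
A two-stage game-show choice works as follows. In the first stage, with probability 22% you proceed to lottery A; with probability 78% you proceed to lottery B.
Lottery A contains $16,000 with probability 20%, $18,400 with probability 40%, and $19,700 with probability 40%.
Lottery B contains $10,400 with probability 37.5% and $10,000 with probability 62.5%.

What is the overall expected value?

$11,973.80

EV(A) = 0.2 × 16000 + 0.4 × 18400 + 0.4 × 19700 = 3200 + 7360 + 7880 = 18440
EV(B) = 0.375 × 10400 + 0.625 × 10000 = 3900 + 6250 = 10150
Overall = 0.22 × 18440 + 0.78 × 10150 = 4056.8 + 7917 = 11973.8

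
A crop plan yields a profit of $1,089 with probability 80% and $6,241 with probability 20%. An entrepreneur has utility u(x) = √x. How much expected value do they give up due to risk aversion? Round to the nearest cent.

E[u] = 0.8·√1089 + 0.2·√6241 = 0.8·33 + 0.2·79 = 42.2
CE = (42.2)² = 1780.84
Risk premium = EV − CE = 2119.4 − 1780.84 = 338.56

$338.56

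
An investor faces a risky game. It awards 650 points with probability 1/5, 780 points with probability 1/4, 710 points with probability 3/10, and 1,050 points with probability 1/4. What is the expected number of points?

EV = 1/5 × 650 + 1/4 × 780 + 3/10 × 710 + 1/4 × 1050 = 130 + 195 + 213 + 262.5 = 800.5

800.5 points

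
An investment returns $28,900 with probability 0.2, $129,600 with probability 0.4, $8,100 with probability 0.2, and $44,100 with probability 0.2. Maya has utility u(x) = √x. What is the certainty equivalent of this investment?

E[u] = 0.2·√28900 + 0.4·√129600 + 0.2·√8100 + 0.2·√44100 = 0.2·170 + 0.4·360 + 0.2·90 + 0.2·210 = 238
CE = (238)² = 56644

$56,644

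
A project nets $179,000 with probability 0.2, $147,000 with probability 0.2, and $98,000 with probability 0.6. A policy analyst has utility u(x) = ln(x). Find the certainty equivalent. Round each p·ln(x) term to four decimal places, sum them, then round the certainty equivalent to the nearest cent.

E[u] = 0.2·ln(179000) + 0.2·ln(147000) + 0.6·ln(98000) = 2.4190 + 2.3796 + 6.8956 = 11.6942
CE = e^11.6942 ≈ 119874.42

$119,874.42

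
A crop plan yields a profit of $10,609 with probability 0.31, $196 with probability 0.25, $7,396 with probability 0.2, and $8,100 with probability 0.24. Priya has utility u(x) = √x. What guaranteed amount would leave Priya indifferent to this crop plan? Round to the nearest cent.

E[u] = 0.31·√10609 + 0.25·√196 + 0.2·√7396 + 0.24·√8100 = 0.31·103 + 0.25·14 + 0.2·86 + 0.24·90 = 74.23
CE = (74.23)² = 5510.0929

$5,510.09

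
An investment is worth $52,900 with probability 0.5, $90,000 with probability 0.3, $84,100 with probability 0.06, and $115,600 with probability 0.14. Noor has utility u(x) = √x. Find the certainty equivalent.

$72,900

E[u] = 0.5·√52900 + 0.3·√90000 + 0.06·√84100 + 0.14·√115600 = 0.5·230 + 0.3·300 + 0.06·290 + 0.14·340 = 270
CE = (270)² = 72900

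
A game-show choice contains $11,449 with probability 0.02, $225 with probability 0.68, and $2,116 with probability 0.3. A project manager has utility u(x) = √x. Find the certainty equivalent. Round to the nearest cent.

$683.30

E[u] = 0.02·√11449 + 0.68·√225 + 0.3·√2116 = 0.02·107 + 0.68·15 + 0.3·46 = 26.14
CE = (26.14)² = 683.2996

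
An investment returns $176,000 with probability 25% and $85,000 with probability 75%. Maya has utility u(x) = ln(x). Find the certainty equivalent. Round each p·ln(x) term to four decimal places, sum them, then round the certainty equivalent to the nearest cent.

E[u] = 0.25·ln(176000) + 0.75·ln(85000) = 3.0196 + 8.5128 = 11.5324
CE = e^11.5324 ≈ 101966.54

$101,966.54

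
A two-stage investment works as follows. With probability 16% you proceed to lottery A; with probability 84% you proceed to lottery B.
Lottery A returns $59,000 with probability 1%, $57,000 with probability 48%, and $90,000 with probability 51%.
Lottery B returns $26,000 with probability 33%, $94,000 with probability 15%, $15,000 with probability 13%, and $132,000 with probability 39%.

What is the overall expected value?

$75,748.40

EV(A) = 0.01 × 59000 + 0.48 × 57000 + 0.51 × 90000 = 590 + 27360 + 45900 = 73850
EV(B) = 0.33 × 26000 + 0.15 × 94000 + 0.13 × 15000 + 0.39 × 132000 = 8580 + 14100 + 1950 + 51480 = 76110
Overall = 0.16 × 73850 + 0.84 × 76110 = 11816 + 63932.4 = 75748.4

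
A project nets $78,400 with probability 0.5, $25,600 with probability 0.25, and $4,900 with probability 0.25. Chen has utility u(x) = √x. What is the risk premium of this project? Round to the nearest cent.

$7,818.75

E[u] = 0.5·√78400 + 0.25·√25600 + 0.25·√4900 = 0.5·280 + 0.25·160 + 0.25·70 = 197.5
CE = (197.5)² = 39006.25
Risk premium = EV − CE = 46825 − 39006.25 = 7818.75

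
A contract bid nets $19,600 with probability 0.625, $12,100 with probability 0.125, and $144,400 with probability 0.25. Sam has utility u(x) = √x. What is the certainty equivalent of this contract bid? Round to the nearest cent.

$38,514.06

E[u] = 0.625·√19600 + 0.125·√12100 + 0.25·√144400 = 0.625·140 + 0.125·110 + 0.25·380 = 196.25
CE = (196.25)² = 38514.0625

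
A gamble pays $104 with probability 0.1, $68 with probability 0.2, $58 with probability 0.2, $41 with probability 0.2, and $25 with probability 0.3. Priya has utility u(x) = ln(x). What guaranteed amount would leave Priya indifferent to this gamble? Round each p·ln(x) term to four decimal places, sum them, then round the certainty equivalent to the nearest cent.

E[u] = 0.1·ln(104) + 0.2·ln(68) + 0.2·ln(58) + 0.2·ln(41) + 0.3·ln(25) = 0.4644 + 0.8439 + 0.8121 + 0.7427 + 0.9657 = 3.8288
CE = e^3.8288 ≈ 46.01

$46.01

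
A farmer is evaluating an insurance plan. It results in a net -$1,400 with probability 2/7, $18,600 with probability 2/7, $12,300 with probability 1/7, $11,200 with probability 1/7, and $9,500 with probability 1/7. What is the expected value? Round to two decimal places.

$9,628.57

EV = 2/7 × (-1400) + 2/7 × 18600 + 1/7 × 12300 + 1/7 × 11200 + 1/7 × 9500 = -400 + 5314.2857 + 1757.1429 + 1600 + 1357.1429 = 9628.5714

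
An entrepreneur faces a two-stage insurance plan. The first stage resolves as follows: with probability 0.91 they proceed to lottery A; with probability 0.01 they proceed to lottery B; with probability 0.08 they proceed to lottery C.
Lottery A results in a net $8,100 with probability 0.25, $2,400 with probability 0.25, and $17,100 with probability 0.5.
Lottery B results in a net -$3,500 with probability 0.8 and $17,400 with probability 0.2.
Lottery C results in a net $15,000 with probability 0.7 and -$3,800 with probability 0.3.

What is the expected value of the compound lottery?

EV(A) = 0.25 × 8100 + 0.25 × 2400 + 0.5 × 17100 = 2025 + 600 + 8550 = 11175
EV(B) = 0.8 × (-3500) + 0.2 × 17400 = -2800 + 3480 = 680
EV(C) = 0.7 × 15000 + 0.3 × (-3800) = 10500 − 1140 = 9360
Overall = 0.91 × 11175 + 0.01 × 680 + 0.08 × 9360 = 10169.25 + 6.8 + 748.8 = 10924.85

$10,924.85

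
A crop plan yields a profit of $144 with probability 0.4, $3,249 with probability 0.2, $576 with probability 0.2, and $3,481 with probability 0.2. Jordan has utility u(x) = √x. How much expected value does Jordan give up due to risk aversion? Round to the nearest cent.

E[u] = 0.4·√144 + 0.2·√3249 + 0.2·√576 + 0.2·√3481 = 0.4·12 + 0.2·57 + 0.2·24 + 0.2·59 = 32.8
CE = (32.8)² = 1075.84
Risk premium = EV − CE = 1518.8 − 1075.84 = 442.96

$442.96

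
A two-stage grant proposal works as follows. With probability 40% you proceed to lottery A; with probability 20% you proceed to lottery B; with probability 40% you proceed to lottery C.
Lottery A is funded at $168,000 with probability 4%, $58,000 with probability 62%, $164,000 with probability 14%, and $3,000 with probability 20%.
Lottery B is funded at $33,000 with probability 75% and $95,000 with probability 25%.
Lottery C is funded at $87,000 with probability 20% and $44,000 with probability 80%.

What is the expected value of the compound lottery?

$57,236

EV(A) = 0.04 × 168000 + 0.62 × 58000 + 0.14 × 164000 + 0.2 × 3000 = 6720 + 35960 + 22960 + 600 = 66240
EV(B) = 0.75 × 33000 + 0.25 × 95000 = 24750 + 23750 = 48500
EV(C) = 0.2 × 87000 + 0.8 × 44000 = 17400 + 35200 = 52600
Overall = 0.4 × 66240 + 0.2 × 48500 + 0.4 × 52600 = 26496 + 9700 + 21040 = 57236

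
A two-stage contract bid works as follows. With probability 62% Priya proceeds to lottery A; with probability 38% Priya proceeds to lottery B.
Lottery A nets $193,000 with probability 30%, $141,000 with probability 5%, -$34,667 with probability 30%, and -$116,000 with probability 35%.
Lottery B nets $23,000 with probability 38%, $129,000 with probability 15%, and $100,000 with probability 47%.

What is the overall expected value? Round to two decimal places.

EV(A) = 0.3 × 193000 + 0.05 × 141000 + 0.3 × (-34667) + 0.35 × (-116000) = 57900 + 7050 − 10400.1 − 40600 = 13949.9
EV(B) = 0.38 × 23000 + 0.15 × 129000 + 0.47 × 100000 = 8740 + 19350 + 47000 = 75090
Overall = 0.62 × 13949.9 + 0.38 × 75090 = 8648.938 + 28534.2 = 37183.138

$37,183.14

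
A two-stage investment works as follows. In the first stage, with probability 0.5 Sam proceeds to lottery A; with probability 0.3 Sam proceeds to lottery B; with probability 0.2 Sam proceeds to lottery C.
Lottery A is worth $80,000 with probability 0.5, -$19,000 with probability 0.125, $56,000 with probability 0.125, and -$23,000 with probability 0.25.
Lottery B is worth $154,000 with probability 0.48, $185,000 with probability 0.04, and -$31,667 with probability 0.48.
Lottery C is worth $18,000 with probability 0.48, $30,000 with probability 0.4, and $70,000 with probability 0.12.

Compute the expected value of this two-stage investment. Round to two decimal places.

EV(A) = 0.5 × 80000 + 0.125 × (-19000) + 0.125 × 56000 + 0.25 × (-23000) = 40000 − 2375 + 7000 − 5750 = 38875
EV(B) = 0.48 × 154000 + 0.04 × 185000 + 0.48 × (-31667) = 73920 + 7400 − 15200.16 = 66119.84
EV(C) = 0.48 × 18000 + 0.4 × 30000 + 0.12 × 70000 = 8640 + 12000 + 8400 = 29040
Overall = 0.5 × 38875 + 0.3 × 66119.84 + 0.2 × 29040 = 19437.5 + 19835.952 + 5808 = 45081.452

$45,081.45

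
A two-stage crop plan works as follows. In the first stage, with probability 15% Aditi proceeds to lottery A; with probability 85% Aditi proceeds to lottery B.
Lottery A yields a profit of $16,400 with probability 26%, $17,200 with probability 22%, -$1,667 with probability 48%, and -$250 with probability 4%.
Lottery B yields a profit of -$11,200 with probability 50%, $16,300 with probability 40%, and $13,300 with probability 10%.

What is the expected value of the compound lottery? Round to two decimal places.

EV(A) = 0.26 × 16400 + 0.22 × 17200 + 0.48 × (-1667) + 0.04 × (-250) = 4264 + 3784 − 800.16 − 10 = 7237.84
EV(B) = 0.5 × (-11200) + 0.4 × 16300 + 0.1 × 13300 = -5600 + 6520 + 1330 = 2250
Overall = 0.15 × 7237.84 + 0.85 × 2250 = 1085.676 + 1912.5 = 2998.176

$2,998.18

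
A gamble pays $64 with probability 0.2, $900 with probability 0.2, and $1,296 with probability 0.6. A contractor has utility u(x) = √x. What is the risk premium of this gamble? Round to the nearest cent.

E[u] = 0.2·√64 + 0.2·√900 + 0.6·√1296 = 0.2·8 + 0.2·30 + 0.6·36 = 29.2
CE = (29.2)² = 852.64
Risk premium = EV − CE = 970.4 − 852.64 = 117.76

$117.76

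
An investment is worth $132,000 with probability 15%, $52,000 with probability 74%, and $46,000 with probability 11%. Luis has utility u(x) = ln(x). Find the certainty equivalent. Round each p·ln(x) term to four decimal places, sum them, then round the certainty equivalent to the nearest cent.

E[u] = 0.15·ln(132000) + 0.74·ln(52000) + 0.11·ln(46000) = 1.7686 + 8.0357 + 1.1810 = 10.9853
CE = e^10.9853 ≈ 59000.43

$59,000.43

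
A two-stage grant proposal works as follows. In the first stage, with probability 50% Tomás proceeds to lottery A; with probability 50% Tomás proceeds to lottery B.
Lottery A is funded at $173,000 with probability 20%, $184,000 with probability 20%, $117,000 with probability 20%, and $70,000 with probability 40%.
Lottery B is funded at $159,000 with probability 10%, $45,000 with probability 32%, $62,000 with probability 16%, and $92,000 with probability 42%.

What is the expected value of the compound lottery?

$100,830

EV(A) = 0.2 × 173000 + 0.2 × 184000 + 0.2 × 117000 + 0.4 × 70000 = 34600 + 36800 + 23400 + 28000 = 122800
EV(B) = 0.1 × 159000 + 0.32 × 45000 + 0.16 × 62000 + 0.42 × 92000 = 15900 + 14400 + 9920 + 38640 = 78860
Overall = 0.5 × 122800 + 0.5 × 78860 = 61400 + 39430 = 100830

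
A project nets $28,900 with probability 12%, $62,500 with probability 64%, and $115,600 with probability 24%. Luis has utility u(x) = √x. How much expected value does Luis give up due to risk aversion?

$2,568

E[u] = 0.12·√28900 + 0.64·√62500 + 0.24·√115600 = 0.12·170 + 0.64·250 + 0.24·340 = 262
CE = (262)² = 68644
Risk premium = EV − CE = 71212 − 68644 = 2568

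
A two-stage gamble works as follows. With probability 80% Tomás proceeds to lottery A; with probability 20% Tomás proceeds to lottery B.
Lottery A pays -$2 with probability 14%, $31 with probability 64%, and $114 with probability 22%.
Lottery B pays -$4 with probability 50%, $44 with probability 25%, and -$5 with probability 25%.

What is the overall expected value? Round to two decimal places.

EV(A) = 0.14 × (-2) + 0.64 × 31 + 0.22 × 114 = -0.28 + 19.84 + 25.08 = 44.64
EV(B) = 0.5 × (-4) + 0.25 × 44 + 0.25 × (-5) = -2 + 11 − 1.25 = 7.75
Overall = 0.8 × 44.64 + 0.2 × 7.75 = 35.712 + 1.55 = 37.262

$37.26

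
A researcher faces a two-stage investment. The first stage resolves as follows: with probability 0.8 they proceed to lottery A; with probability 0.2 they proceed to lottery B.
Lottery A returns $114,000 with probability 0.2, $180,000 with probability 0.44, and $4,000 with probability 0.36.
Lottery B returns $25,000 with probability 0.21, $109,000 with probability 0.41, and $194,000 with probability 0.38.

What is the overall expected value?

$107,484

EV(A) = 0.2 × 114000 + 0.44 × 180000 + 0.36 × 4000 = 22800 + 79200 + 1440 = 103440
EV(B) = 0.21 × 25000 + 0.41 × 109000 + 0.38 × 194000 = 5250 + 44690 + 73720 = 123660
Overall = 0.8 × 103440 + 0.2 × 123660 = 82752 + 24732 = 107484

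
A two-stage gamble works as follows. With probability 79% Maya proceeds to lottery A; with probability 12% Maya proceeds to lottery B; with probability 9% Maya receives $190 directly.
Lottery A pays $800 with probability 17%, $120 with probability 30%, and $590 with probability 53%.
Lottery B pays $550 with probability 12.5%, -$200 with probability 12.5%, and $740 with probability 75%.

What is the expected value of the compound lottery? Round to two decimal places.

$471.86

EV(A) = 0.17 × 800 + 0.3 × 120 + 0.53 × 590 = 136 + 36 + 312.7 = 484.7
EV(B) = 0.125 × 550 + 0.125 × (-200) + 0.75 × 740 = 68.75 − 25 + 555 = 598.75
Branch C: 190 (certain)
Overall = 0.79 × 484.7 + 0.12 × 598.75 + 0.09 × 190 = 382.913 + 71.85 + 17.1 = 471.863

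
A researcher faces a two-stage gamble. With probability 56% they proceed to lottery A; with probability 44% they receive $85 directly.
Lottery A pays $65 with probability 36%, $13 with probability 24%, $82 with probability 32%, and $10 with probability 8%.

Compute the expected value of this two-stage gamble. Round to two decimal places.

$67.39

EV(A) = 0.36 × 65 + 0.24 × 13 + 0.32 × 82 + 0.08 × 10 = 23.4 + 3.12 + 26.24 + 0.8 = 53.56
Branch B: 85 (certain)
Overall = 0.56 × 53.56 + 0.44 × 85 = 29.9936 + 37.4 = 67.3936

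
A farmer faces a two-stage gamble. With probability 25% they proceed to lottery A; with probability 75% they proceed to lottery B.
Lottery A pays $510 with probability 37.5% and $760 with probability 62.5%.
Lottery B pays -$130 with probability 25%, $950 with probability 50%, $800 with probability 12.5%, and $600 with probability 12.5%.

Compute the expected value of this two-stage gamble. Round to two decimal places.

$629.69

EV(A) = 0.375 × 510 + 0.625 × 760 = 191.25 + 475 = 666.25
EV(B) = 0.25 × (-130) + 0.5 × 950 + 0.125 × 800 + 0.125 × 600 = -32.5 + 475 + 100 + 75 = 617.5
Overall = 0.25 × 666.25 + 0.75 × 617.5 = 166.5625 + 463.125 = 629.6875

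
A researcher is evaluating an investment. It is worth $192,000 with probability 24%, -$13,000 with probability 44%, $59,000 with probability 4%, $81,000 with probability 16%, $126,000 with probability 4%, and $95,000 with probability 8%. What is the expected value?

$68,320

EV = 0.24 × 192000 + 0.44 × (-13000) + 0.04 × 59000 + 0.16 × 81000 + 0.04 × 126000 + 0.08 × 95000 = 46080 − 5720 + 2360 + 12960 + 5040 + 7600 = 68320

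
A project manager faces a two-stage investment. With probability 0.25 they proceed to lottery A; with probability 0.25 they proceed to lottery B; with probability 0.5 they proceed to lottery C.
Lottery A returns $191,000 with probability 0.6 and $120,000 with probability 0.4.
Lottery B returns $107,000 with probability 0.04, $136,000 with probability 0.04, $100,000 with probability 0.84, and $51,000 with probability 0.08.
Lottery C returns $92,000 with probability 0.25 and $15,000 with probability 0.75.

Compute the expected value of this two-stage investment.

$82,225

EV(A) = 0.6 × 191000 + 0.4 × 120000 = 114600 + 48000 = 162600
EV(B) = 0.04 × 107000 + 0.04 × 136000 + 0.84 × 100000 + 0.08 × 51000 = 4280 + 5440 + 84000 + 4080 = 97800
EV(C) = 0.25 × 92000 + 0.75 × 15000 = 23000 + 11250 = 34250
Overall = 0.25 × 162600 + 0.25 × 97800 + 0.5 × 34250 = 40650 + 24450 + 17125 = 82225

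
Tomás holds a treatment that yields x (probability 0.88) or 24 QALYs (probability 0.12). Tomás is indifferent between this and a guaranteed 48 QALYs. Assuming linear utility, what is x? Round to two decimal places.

x = 51.27 QALYs

0.88·x + 0.12·24 = 48
0.88·x = 48 − 2.88 = 45.12
x = 45.12 / 0.88 = 51.2727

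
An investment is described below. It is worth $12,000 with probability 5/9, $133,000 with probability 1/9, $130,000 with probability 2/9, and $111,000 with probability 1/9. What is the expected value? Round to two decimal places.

EV = 5/9 × 12000 + 1/9 × 133000 + 2/9 × 130000 + 1/9 × 111000 = 6666.6667 + 14777.7778 + 28888.8889 + 12333.3333 = 62666.6667

$62,666.67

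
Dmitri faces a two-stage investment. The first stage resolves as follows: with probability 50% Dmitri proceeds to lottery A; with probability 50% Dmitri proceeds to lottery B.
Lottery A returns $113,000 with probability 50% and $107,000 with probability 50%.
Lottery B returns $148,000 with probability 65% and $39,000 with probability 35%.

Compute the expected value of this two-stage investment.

EV(A) = 0.5 × 113000 + 0.5 × 107000 = 56500 + 53500 = 110000
EV(B) = 0.65 × 148000 + 0.35 × 39000 = 96200 + 13650 = 109850
Overall = 0.5 × 110000 + 0.5 × 109850 = 55000 + 54925 = 109925

$109,925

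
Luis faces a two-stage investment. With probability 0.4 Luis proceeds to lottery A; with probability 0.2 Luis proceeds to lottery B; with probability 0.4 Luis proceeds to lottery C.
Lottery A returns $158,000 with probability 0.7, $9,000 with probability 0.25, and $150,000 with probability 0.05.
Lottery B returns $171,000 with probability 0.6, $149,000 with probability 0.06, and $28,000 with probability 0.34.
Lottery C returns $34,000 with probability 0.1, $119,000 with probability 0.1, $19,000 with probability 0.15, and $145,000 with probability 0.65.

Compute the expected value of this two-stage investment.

EV(A) = 0.7 × 158000 + 0.25 × 9000 + 0.05 × 150000 = 110600 + 2250 + 7500 = 120350
EV(B) = 0.6 × 171000 + 0.06 × 149000 + 0.34 × 28000 = 102600 + 8940 + 9520 = 121060
EV(C) = 0.1 × 34000 + 0.1 × 119000 + 0.15 × 19000 + 0.65 × 145000 = 3400 + 11900 + 2850 + 94250 = 112400
Overall = 0.4 × 120350 + 0.2 × 121060 + 0.4 × 112400 = 48140 + 24212 + 44960 = 117312

$117,312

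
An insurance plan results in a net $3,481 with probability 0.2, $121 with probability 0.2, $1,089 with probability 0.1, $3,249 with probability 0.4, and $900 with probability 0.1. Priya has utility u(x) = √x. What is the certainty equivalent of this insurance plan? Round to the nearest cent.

$1,857.61

E[u] = 0.2·√3481 + 0.2·√121 + 0.1·√1089 + 0.4·√3249 + 0.1·√900 = 0.2·59 + 0.2·11 + 0.1·33 + 0.4·57 + 0.1·30 = 43.1
CE = (43.1)² = 1857.61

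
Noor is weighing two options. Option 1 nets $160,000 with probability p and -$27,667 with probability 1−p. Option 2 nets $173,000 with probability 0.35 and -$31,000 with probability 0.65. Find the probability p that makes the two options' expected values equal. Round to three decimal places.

EV(Option 2) = 0.35 × 173000 + 0.65 × (-31000) = 60550 − 20150 = 40400
p·160000 + (1−p)·(-27667) = 40400
187667p − 27667 = 40400
p = (40400 + 27667) / 187667

p = 0.363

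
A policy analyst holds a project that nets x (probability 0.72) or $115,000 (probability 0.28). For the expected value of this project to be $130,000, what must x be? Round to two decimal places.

x = $135,833.33

0.72·x + 0.28·115000 = 130000
0.72·x = 130000 − 32200 = 97800
x = 97800 / 0.72 = 135833.3333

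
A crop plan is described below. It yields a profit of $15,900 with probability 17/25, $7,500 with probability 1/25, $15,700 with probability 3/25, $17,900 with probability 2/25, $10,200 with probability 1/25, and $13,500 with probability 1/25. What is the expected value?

EV = 17/25 × 15900 + 1/25 × 7500 + 3/25 × 15700 + 2/25 × 17900 + 1/25 × 10200 + 1/25 × 13500 = 10812 + 300 + 1884 + 1432 + 408 + 540 = 15376

$15,376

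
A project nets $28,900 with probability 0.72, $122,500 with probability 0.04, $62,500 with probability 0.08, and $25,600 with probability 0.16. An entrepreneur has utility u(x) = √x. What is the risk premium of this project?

E[u] = 0.72·√28900 + 0.04·√122500 + 0.08·√62500 + 0.16·√25600 = 0.72·170 + 0.04·350 + 0.08·250 + 0.16·160 = 182
CE = (182)² = 33124
Risk premium = EV − CE = 34804 − 33124 = 1680

$1,680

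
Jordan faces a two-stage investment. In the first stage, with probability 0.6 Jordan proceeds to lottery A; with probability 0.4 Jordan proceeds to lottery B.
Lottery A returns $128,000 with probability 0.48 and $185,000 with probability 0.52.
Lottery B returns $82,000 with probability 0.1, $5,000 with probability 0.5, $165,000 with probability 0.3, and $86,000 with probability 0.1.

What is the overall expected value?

$122,104

EV(A) = 0.48 × 128000 + 0.52 × 185000 = 61440 + 96200 = 157640
EV(B) = 0.1 × 82000 + 0.5 × 5000 + 0.3 × 165000 + 0.1 × 86000 = 8200 + 2500 + 49500 + 8600 = 68800
Overall = 0.6 × 157640 + 0.4 × 68800 = 94584 + 27520 = 122104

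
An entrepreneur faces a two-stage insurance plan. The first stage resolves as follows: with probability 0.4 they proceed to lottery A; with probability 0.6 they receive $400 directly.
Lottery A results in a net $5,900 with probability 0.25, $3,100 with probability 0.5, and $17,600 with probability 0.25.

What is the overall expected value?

$3,210

EV(A) = 0.25 × 5900 + 0.5 × 3100 + 0.25 × 17600 = 1475 + 1550 + 4400 = 7425
Branch B: 400 (certain)
Overall = 0.4 × 7425 + 0.6 × 400 = 2970 + 240 = 3210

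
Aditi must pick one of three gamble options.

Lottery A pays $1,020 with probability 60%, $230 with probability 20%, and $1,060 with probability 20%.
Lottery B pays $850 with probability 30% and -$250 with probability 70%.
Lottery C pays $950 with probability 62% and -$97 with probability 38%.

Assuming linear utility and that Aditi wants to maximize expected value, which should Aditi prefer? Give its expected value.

Lottery A ($870)

Lottery A = 0.6 × 1020 + 0.2 × 230 + 0.2 × 1060 = 612 + 46 + 212 = 870
Lottery B = 0.3 × 850 + 0.7 × (-250) = 255 − 175 = 80
Lottery C = 0.62 × 950 + 0.38 × (-97) = 589 − 36.86 = 552.14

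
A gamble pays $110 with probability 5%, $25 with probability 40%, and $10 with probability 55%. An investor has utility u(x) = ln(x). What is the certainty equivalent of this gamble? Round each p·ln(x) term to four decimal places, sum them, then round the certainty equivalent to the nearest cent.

E[u] = 0.05·ln(110) + 0.4·ln(25) + 0.55·ln(10) = 0.2350 + 1.2876 + 1.2664 = 2.7890
CE = e^2.7890 ≈ 16.26

$16.26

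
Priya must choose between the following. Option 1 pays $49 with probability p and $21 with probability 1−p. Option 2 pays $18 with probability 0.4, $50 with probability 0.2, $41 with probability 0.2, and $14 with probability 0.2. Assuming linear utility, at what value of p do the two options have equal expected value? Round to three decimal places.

EV(Option 2) = 0.4 × 18 + 0.2 × 50 + 0.2 × 41 + 0.2 × 14 = 7.2 + 10 + 8.2 + 2.8 = 28.2
p·49 + (1−p)·21 = 28.2
28p + 21 = 28.2
p = (28.2 − 21) / 28

p = 0.257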